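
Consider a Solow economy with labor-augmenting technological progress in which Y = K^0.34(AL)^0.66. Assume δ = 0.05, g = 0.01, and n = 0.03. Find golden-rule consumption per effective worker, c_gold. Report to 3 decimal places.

Capital per effective worker breaks even when investment replaces (n + g + δ)·k; here n + g + δ = 0.09.
Setting f'(k) = n+g+δ gives 0.34·k^(0.34−1) = 0.09, hence k_gold = (0.34/0.09)^(1/0.66) ≈ 7.4920.
y_gold = 7.4920^0.34 ≈ 1.9832.
c_gold = y_gold − (n+g+δ)·k_gold = 1.9832 − 0.09·7.4920 ≈ 1.3089.

c_gold ≈ 1.309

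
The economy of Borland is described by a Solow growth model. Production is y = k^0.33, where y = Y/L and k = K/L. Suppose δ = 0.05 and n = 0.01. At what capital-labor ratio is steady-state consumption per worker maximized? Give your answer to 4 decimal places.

Capital per worker breaks even when investment replaces (n + δ)·k; here n + δ = 0.06.
Setting f'(k) = n+δ gives 0.33·k^(0.33−1) = 0.06, hence k_gold = (0.33/0.06)^(1/0.67) ≈ 12.7356.

k_gold ≈ 12.7356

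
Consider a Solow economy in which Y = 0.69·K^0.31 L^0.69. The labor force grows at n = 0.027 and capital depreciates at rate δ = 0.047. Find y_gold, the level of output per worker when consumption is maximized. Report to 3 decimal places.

Break-even investment rate: n + δ = 0.027 + 0.047 = 0.074.
Maximizing c = f(k) − (n+δ)·k gives f'(k) = n+δ, i.e. 0.31·0.69·k^(0.31−1) = 0.074, so k_gold = (0.31·0.69/0.074)^(1/0.69) ≈ 4.6568.
Output: y_gold = 0.69·k_gold^0.31 = 0.69·4.6568^0.31 ≈ 1.1116.

y_gold ≈ 1.112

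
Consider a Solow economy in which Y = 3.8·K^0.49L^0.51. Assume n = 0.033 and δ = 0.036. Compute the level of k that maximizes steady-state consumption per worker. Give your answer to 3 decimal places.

k_gold ≈ 639.939

Break-even investment rate: n + δ = 0.033 + 0.036 = 0.069.
At the golden rule the marginal product of capital equals n+δ: 0.49·3.8·k^(0.49−1) = 0.069. Solving, k_gold = (0.49·3.8/0.069)^(1/0.51) ≈ 639.9387.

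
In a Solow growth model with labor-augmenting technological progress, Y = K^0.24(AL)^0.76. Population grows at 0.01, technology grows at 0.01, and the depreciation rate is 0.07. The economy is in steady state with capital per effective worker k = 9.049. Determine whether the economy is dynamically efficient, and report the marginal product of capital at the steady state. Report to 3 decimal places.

dynamically inefficient; MPK ≈ 0.045

Break-even investment rate: n + g + δ = 0.01 + 0.01 + 0.07 = 0.09.
MPK = 0.24·k^(0.24−1) = 0.24·9.049^(-0.76) ≈ 0.0450.
MPK < 0.09, so the economy is dynamically inefficient (over-saving).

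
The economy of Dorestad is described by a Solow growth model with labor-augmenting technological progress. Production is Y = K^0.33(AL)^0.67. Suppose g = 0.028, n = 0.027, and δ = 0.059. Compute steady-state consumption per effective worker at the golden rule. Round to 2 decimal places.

c_gold ≈ 1.13

The effective depreciation rate is n + g + δ = 0.027 + 0.028 + 0.059 = 0.114.
At the golden rule the marginal product of capital equals n+g+δ: 0.33·k^(0.33−1) = 0.114. Solving, k_gold = (0.33/0.114)^(1/0.67) ≈ 4.8862.
y_gold = 4.8862^0.33 ≈ 1.6880.
c_gold = y_gold − (n+g+δ)·k_gold = 1.6880 − 0.114·4.8862 ≈ 1.1309.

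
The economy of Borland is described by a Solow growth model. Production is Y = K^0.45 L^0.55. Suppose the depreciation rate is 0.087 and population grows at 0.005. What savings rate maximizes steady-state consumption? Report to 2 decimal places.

s_gold = 0.45

Break-even investment rate: n + δ = 0.005 + 0.087 = 0.092.
At the golden rule MPK = n+δ, and in any Cobb-Douglas steady state s = (n+δ)·k/y = MPK·k/y = capital's share 0.45.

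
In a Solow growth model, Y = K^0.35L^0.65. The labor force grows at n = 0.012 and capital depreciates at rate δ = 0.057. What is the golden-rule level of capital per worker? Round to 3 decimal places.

k_gold ≈ 12.161

n + δ = 0.012 + 0.057 = 0.069.
At the golden rule the marginal product of capital equals n+δ: 0.35·k^(0.35−1) = 0.069. Solving, k_gold = (0.35/0.069)^(1/0.65) ≈ 12.1605.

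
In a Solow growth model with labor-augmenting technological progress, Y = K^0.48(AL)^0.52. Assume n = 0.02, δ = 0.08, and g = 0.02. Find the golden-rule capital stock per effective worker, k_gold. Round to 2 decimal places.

k_gold ≈ 14.38

The effective depreciation rate is n + g + δ = 0.02 + 0.02 + 0.08 = 0.12.
Maximizing c = f(k) − (n+g+δ)·k gives f'(k) = n+g+δ, i.e. 0.48·k^(0.48−1) = 0.12, so k_gold = (0.48/0.12)^(1/0.52) ≈ 14.3816.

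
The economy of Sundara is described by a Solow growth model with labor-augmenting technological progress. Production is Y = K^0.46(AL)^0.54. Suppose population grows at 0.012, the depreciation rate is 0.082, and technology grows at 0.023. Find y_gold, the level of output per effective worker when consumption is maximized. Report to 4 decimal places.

y_gold ≈ 3.2099

Break-even investment rate: n + g + δ = 0.012 + 0.023 + 0.082 = 0.117.
Maximizing c = f(k) − (n+g+δ)·k gives f'(k) = n+g+δ, i.e. 0.46·k^(0.46−1) = 0.117, so k_gold = (0.46/0.117)^(1/0.54) ≈ 12.6200.
Output: y_gold = k_gold^0.46 = 12.6200^0.46 ≈ 3.2099.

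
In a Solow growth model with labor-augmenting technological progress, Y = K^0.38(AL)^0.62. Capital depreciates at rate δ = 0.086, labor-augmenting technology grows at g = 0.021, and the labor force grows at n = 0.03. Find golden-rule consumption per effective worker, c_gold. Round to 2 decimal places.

Break-even investment rate: n + g + δ = 0.03 + 0.021 + 0.086 = 0.137.
Maximizing c = f(k) − (n+g+δ)·k gives f'(k) = n+g+δ, i.e. 0.38·k^(0.38−1) = 0.137, so k_gold = (0.38/0.137)^(1/0.62) ≈ 5.1834.
y_gold = 5.1834^0.38 ≈ 1.8688.
c_gold = y_gold − (n+g+δ)·k_gold = 1.8688 − 0.137·5.1834 ≈ 1.1586.

c_gold ≈ 1.16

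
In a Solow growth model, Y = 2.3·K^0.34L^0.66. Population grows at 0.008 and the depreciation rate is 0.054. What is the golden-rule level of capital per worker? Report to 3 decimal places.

k_gold ≈ 46.548

Break-even investment rate: n + δ = 0.008 + 0.054 = 0.062.
At the golden rule the marginal product of capital equals n+δ: 0.34·2.3·k^(0.34−1) = 0.062. Solving, k_gold = (0.34·2.3/0.062)^(1/0.66) ≈ 46.5481.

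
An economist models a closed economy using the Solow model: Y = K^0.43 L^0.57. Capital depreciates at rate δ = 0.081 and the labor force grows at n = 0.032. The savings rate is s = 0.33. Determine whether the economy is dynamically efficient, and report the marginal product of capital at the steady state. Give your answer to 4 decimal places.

dynamically efficient; MPK ≈ 0.1472

n + δ = 0.032 + 0.081 = 0.113.
Steady-state k*: s·k^0.43 = 0.113·k gives k* = (0.33/0.113)^(1/0.57) ≈ 6.5547.
MPK = 0.43·6.5547^(-0.57) ≈ 0.1472.
MPK > n+δ = 0.113, so the economy is dynamically efficient (under-saving).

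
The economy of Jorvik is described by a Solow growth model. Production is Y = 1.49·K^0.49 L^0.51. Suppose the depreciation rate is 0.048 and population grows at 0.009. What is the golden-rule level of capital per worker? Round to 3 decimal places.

k_gold ≈ 148.451

Break-even investment rate: n + δ = 0.009 + 0.048 = 0.057.
At the golden rule the marginal product of capital equals n+δ: 0.49·1.49·k^(0.49−1) = 0.057. Solving, k_gold = (0.49·1.49/0.057)^(1/0.51) ≈ 148.4511.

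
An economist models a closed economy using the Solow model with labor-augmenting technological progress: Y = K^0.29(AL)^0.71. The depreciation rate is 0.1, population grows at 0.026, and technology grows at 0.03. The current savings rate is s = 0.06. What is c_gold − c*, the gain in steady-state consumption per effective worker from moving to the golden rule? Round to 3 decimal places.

Δc ≈ 0.278

n + g + δ = 0.026 + 0.03 + 0.1 = 0.156.
Current steady state (s = 0.06): k* = (0.06/0.156)^(1/0.71) ≈ 0.2603, y* = 0.2603^0.29 ≈ 0.6769, c* = (1−0.06)·0.6769 ≈ 0.6363.
Maximizing c = f(k) − (n+g+δ)·k gives f'(k) = n+g+δ, i.e. 0.29·k^(0.29−1) = 0.156, so k_gold = (0.29/0.156)^(1/0.71) ≈ 2.3947.
y_gold = 2.3947^0.29 ≈ 1.2882, c_gold = y_gold − 0.156·k_gold ≈ 0.9146.
Gain: Δc = 0.9146 − 0.6363 ≈ 0.2784.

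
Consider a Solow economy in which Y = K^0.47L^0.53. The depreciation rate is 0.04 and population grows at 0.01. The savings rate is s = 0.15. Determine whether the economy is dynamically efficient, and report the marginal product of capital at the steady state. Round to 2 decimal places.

dynamically efficient; MPK ≈ 0.16

The effective depreciation rate is n + δ = 0.01 + 0.04 = 0.05.
Steady-state k*: s·k^0.47 = 0.05·k gives k* = (0.15/0.05)^(1/0.53) ≈ 7.9475.
MPK = 0.47·7.9475^(-0.53) ≈ 0.1567.
MPK > n+δ = 0.05, so the economy is dynamically efficient (under-saving).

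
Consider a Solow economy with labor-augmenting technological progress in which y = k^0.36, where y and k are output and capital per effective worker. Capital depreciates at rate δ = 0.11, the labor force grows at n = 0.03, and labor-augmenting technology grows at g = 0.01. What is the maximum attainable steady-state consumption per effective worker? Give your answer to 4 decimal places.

c_gold ≈ 1.0472

Break-even investment rate: n + g + δ = 0.03 + 0.01 + 0.11 = 0.15.
Setting f'(k) = n+g+δ gives 0.36·k^(0.36−1) = 0.15, hence k_gold = (0.36/0.15)^(1/0.64) ≈ 3.9272.
y_gold = 3.9272^0.36 ≈ 1.6363.
c_gold = y_gold − (n+g+δ)·k_gold = 1.6363 − 0.15·3.9272 ≈ 1.0472.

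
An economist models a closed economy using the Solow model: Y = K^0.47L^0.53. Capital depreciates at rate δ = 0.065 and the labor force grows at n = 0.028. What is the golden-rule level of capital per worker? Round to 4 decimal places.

n + δ = 0.028 + 0.065 = 0.093.
Maximizing c = f(k) − (n+δ)·k gives f'(k) = n+δ, i.e. 0.47·k^(0.47−1) = 0.093, so k_gold = (0.47/0.093)^(1/0.53) ≈ 21.2606.

k_gold ≈ 21.2606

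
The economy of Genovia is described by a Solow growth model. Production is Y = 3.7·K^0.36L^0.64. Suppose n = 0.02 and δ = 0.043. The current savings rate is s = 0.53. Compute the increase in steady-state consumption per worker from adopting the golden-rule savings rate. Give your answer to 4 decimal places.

Capital per worker breaks even when investment replaces (n + δ)·k; here n + δ = 0.063.
Current steady state (s = 0.53): k* = (0.53·3.7/0.063)^(1/0.64) ≈ 215.2914, y* = 3.7·215.2914^0.36 ≈ 25.5912, c* = (1−0.53)·25.5912 ≈ 12.0279.
At the golden rule the marginal product of capital equals n+δ: 0.36·3.7·k^(0.36−1) = 0.063. Solving, k_gold = (0.36·3.7/0.063)^(1/0.64) ≈ 117.6436.
y_gold = 3.7·117.6436^0.36 ≈ 20.5876, c_gold = y_gold − 0.063·k_gold ≈ 13.1761.
Gain: Δc = 13.1761 − 12.0279 ≈ 1.1482.

Δc ≈ 1.1482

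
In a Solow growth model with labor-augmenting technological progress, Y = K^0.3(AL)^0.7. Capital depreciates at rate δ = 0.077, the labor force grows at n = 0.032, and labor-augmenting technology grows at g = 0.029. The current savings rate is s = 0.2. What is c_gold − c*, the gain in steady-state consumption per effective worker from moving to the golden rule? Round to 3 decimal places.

Capital per effective worker breaks even when investment replaces (n + g + δ)·k; here n + g + δ = 0.138.
Current steady state (s = 0.2): k* = (0.2/0.138)^(1/0.7) ≈ 1.6991, y* = 1.6991^0.3 ≈ 1.1724, c* = (1−0.2)·1.1724 ≈ 0.9379.
At the golden rule the marginal product of capital equals n+g+δ: 0.3·k^(0.3−1) = 0.138. Solving, k_gold = (0.3/0.138)^(1/0.7) ≈ 3.0323.
y_gold = 3.0323^0.3 ≈ 1.3949, c_gold = y_gold − 0.138·k_gold ≈ 0.9764.
Gain: Δc = 0.9764 − 0.9379 ≈ 0.0385.

Δc ≈ 0.039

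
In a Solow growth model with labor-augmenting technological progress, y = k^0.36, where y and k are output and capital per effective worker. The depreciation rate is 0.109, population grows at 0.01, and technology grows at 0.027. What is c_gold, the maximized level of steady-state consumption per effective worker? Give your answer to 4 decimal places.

c_gold ≈ 1.0633

Capital per effective worker breaks even when investment replaces (n + g + δ)·k; here n + g + δ = 0.146.
At the golden rule the marginal product of capital equals n+g+δ: 0.36·k^(0.36−1) = 0.146. Solving, k_gold = (0.36/0.146)^(1/0.64) ≈ 4.0966.
y_gold = 4.0966^0.36 ≈ 1.6614.
c_gold = y_gold − (n+g+δ)·k_gold = 1.6614 − 0.146·4.0966 ≈ 1.0633.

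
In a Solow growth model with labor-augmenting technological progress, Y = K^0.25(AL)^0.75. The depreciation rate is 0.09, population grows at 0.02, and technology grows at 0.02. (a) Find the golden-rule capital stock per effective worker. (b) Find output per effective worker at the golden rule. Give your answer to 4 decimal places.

The effective depreciation rate is n + g + δ = 0.02 + 0.02 + 0.09 = 0.13.
At the golden rule the marginal product of capital equals n+g+δ: 0.25·k^(0.25−1) = 0.13. Solving, k_gold = (0.25/0.13)^(1/0.75) ≈ 2.3915.
y_gold = 2.3915^0.25 ≈ 1.2436.

(a) k_gold ≈ 2.3915; (b) y_gold ≈ 1.2436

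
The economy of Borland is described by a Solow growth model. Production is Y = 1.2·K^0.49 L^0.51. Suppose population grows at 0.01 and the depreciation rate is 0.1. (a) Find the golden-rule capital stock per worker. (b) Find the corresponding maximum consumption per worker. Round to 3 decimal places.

(a) k_gold ≈ 26.756; (b) c_gold ≈ 3.063

The effective depreciation rate is n + δ = 0.01 + 0.1 = 0.11.
Maximizing c = f(k) − (n+δ)·k gives f'(k) = n+δ, i.e. 0.49·1.2·k^(0.49−1) = 0.11, so k_gold = (0.49·1.2/0.11)^(1/0.51) ≈ 26.7560.
y_gold = 1.2·26.7560^0.49 ≈ 6.0064; c_gold = y_gold − 0.11·k_gold ≈ 3.0633.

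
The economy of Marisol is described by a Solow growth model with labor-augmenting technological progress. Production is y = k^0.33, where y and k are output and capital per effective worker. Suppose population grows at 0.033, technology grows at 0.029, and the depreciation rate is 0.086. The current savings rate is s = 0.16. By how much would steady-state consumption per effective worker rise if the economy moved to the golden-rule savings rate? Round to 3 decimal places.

Δc ≈ 0.122

Capital per effective worker breaks even when investment replaces (n + g + δ)·k; here n + g + δ = 0.148.
Current steady state (s = 0.16): k* = (0.16/0.148)^(1/0.67) ≈ 1.1234, y* = 1.1234^0.33 ≈ 1.0391, c* = (1−0.16)·1.0391 ≈ 0.8729.
Maximizing c = f(k) − (n+g+δ)·k gives f'(k) = n+g+δ, i.e. 0.33·k^(0.33−1) = 0.148, so k_gold = (0.33/0.148)^(1/0.67) ≈ 3.3096.
y_gold = 3.3096^0.33 ≈ 1.4843, c_gold = y_gold − 0.148·k_gold ≈ 0.9945.
Gain: Δc = 0.9945 − 0.8729 ≈ 0.1216.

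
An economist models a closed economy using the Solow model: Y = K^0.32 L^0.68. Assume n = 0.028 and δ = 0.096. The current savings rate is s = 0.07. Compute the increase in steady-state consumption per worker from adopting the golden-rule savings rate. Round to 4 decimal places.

The effective depreciation rate is n + δ = 0.028 + 0.096 = 0.124.
Current steady state (s = 0.07): k* = (0.07/0.124)^(1/0.68) ≈ 0.4313, y* = 0.4313^0.32 ≈ 0.7641, c* = (1−0.07)·0.7641 ≈ 0.7106.
Maximizing c = f(k) − (n+δ)·k gives f'(k) = n+δ, i.e. 0.32·k^(0.32−1) = 0.124, so k_gold = (0.32/0.124)^(1/0.68) ≈ 4.0316.
y_gold = 4.0316^0.32 ≈ 1.5623, c_gold = y_gold − 0.124·k_gold ≈ 1.0623.
Gain: Δc = 1.0623 − 0.7106 ≈ 0.3517.

Δc ≈ 0.3517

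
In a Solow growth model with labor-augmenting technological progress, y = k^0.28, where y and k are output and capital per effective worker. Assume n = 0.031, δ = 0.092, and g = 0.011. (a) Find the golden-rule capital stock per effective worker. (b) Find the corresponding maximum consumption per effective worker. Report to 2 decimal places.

Break-even investment rate: n + g + δ = 0.031 + 0.011 + 0.092 = 0.134.
Setting f'(k) = n+g+δ gives 0.28·k^(0.28−1) = 0.134, hence k_gold = (0.28/0.134)^(1/0.72) ≈ 2.7830.
y_gold = 2.7830^0.28 ≈ 1.3319; c_gold = y_gold − 0.134·k_gold ≈ 0.9590.

(a) k_gold ≈ 2.78; (b) c_gold ≈ 0.96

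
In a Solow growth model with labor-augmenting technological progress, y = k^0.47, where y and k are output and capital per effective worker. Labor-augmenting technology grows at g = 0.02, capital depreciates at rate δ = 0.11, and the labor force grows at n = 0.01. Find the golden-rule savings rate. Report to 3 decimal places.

Break-even investment rate: n + g + δ = 0.01 + 0.02 + 0.11 = 0.14.
At the golden rule MPK = n+g+δ, and in any Cobb-Douglas steady state s = (n+g+δ)·k/y = MPK·k/y = capital's share 0.47.

s_gold = 0.470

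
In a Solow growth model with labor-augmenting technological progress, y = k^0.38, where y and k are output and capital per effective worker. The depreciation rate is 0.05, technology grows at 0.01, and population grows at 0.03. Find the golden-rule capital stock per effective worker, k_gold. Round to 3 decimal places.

n + g + δ = 0.03 + 0.01 + 0.05 = 0.09.
Setting f'(k) = n+g+δ gives 0.38·k^(0.38−1) = 0.09, hence k_gold = (0.38/0.09)^(1/0.62) ≈ 10.2079.

k_gold ≈ 10.208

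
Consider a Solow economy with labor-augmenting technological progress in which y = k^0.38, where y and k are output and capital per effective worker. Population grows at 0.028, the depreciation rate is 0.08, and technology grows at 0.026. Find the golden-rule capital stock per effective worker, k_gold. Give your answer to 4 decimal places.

k_gold ≈ 5.3719

Capital per effective worker breaks even when investment replaces (n + g + δ)·k; here n + g + δ = 0.134.
Golden rule sets MPK = n+g+δ: 0.38·k^(0.38−1) = 0.134, so k_gold = (0.38/0.134)^(1/0.62) ≈ 5.3719.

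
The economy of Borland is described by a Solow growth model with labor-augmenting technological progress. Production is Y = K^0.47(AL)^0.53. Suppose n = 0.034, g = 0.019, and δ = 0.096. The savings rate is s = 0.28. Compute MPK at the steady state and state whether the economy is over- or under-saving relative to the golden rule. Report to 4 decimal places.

The effective depreciation rate is n + g + δ = 0.034 + 0.019 + 0.096 = 0.149.
Steady-state k*: s·k^0.47 = 0.149·k gives k* = (0.28/0.149)^(1/0.53) ≈ 3.2880.
MPK = 0.47·3.2880^(-0.53) ≈ 0.2501.
MPK > n+g+δ = 0.149, so the economy is dynamically efficient (under-saving).

under-saving; MPK ≈ 0.2501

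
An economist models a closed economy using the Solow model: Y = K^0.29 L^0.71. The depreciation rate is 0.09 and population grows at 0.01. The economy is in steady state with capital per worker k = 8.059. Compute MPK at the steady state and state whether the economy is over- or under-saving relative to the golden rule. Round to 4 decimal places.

n + δ = 0.01 + 0.09 = 0.1.
MPK = 0.29·k^(0.29−1) = 0.29·8.059^(-0.71) ≈ 0.0659.
MPK < 0.1, so the economy is dynamically inefficient (over-saving).

over-saving; MPK ≈ 0.0659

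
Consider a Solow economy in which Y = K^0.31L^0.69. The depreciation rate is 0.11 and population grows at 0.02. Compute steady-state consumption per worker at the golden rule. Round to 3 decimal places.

c_gold ≈ 1.020

Capital per worker breaks even when investment replaces (n + δ)·k; here n + δ = 0.13.
Setting f'(k) = n+δ gives 0.31·k^(0.31−1) = 0.13, hence k_gold = (0.31/0.13)^(1/0.69) ≈ 3.5236.
y_gold = 3.5236^0.31 ≈ 1.4776.
c_gold = y_gold − (n+δ)·k_gold = 1.4776 − 0.13·3.5236 ≈ 1.0196.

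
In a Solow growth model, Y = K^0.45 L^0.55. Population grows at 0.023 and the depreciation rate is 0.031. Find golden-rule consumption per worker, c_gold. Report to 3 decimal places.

c_gold ≈ 3.117

Break-even investment rate: n + δ = 0.023 + 0.031 = 0.054.
At the golden rule the marginal product of capital equals n+δ: 0.45·k^(0.45−1) = 0.054. Solving, k_gold = (0.45/0.054)^(1/0.55) ≈ 47.2298.
y_gold = 47.2298^0.45 ≈ 5.6676.
c_gold = y_gold − (n+δ)·k_gold = 5.6676 − 0.054·47.2298 ≈ 3.1172.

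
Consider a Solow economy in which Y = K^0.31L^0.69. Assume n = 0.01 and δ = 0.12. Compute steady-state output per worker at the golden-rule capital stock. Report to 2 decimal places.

The effective depreciation rate is n + δ = 0.01 + 0.12 = 0.13.
Golden rule sets MPK = n+δ: 0.31·k^(0.31−1) = 0.13, so k_gold = (0.31/0.13)^(1/0.69) ≈ 3.5236.
Output: y_gold = k_gold^0.31 = 3.5236^0.31 ≈ 1.4776.

y_gold ≈ 1.48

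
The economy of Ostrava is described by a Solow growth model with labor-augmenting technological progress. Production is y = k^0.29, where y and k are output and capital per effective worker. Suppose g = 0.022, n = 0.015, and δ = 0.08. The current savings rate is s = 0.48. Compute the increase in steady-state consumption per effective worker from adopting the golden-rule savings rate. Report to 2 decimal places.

Capital per effective worker breaks even when investment replaces (n + g + δ)·k; here n + g + δ = 0.117.
Current steady state (s = 0.48): k* = (0.48/0.117)^(1/0.71) ≈ 7.3023, y* = 7.3023^0.29 ≈ 1.7799, c* = (1−0.48)·1.7799 ≈ 0.9256.
Setting f'(k) = n+g+δ gives 0.29·k^(0.29−1) = 0.117, hence k_gold = (0.29/0.117)^(1/0.71) ≈ 3.5911.
y_gold = 3.5911^0.29 ≈ 1.4488, c_gold = y_gold − 0.117·k_gold ≈ 1.0287.
Gain: Δc = 1.0287 − 0.9256 ≈ 0.1031.

Δc ≈ 0.10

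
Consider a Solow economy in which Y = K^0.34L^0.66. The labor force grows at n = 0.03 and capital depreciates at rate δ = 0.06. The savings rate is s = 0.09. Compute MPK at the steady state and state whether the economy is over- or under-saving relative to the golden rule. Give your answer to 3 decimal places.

n + δ = 0.03 + 0.06 = 0.09.
Steady-state k*: s·k^0.34 = 0.09·k gives k* = (0.09/0.09)^(1/0.66) ≈ 1.0000.
MPK = 0.34·1.0000^(-0.66) ≈ 0.3400.
MPK > n+δ = 0.09, so the economy is dynamically efficient (under-saving).

under-saving; MPK ≈ 0.340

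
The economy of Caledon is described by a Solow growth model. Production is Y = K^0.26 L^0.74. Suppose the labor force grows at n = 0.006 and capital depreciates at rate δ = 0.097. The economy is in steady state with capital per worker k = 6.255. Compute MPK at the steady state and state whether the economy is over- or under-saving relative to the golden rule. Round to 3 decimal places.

The effective depreciation rate is n + δ = 0.006 + 0.097 = 0.103.
MPK = 0.26·k^(0.26−1) = 0.26·6.255^(-0.74) ≈ 0.0670.
MPK < 0.103, so the economy is dynamically inefficient (over-saving).

over-saving; MPK ≈ 0.067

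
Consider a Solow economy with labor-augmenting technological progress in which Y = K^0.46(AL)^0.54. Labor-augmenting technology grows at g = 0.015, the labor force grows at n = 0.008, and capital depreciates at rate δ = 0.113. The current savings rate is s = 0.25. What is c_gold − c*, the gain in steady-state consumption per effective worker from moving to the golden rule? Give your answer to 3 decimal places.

Capital per effective worker breaks even when investment replaces (n + g + δ)·k; here n + g + δ = 0.136.
Current steady state (s = 0.25): k* = (0.25/0.136)^(1/0.54) ≈ 3.0877, y* = 3.0877^0.46 ≈ 1.6797, c* = (1−0.25)·1.6797 ≈ 1.2598.
Setting f'(k) = n+g+δ gives 0.46·k^(0.46−1) = 0.136, hence k_gold = (0.46/0.136)^(1/0.54) ≈ 9.5507.
y_gold = 9.5507^0.46 ≈ 2.8237, c_gold = y_gold − 0.136·k_gold ≈ 1.5248.
Gain: Δc = 1.5248 − 1.2598 ≈ 0.2650.

Δc ≈ 0.265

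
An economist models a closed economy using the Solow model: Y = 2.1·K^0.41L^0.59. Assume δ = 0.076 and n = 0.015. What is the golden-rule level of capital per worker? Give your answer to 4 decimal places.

Capital per worker breaks even when investment replaces (n + δ)·k; here n + δ = 0.091.
Golden rule sets MPK = n+δ: 0.41·2.1·k^(0.41−1) = 0.091, so k_gold = (0.41·2.1/0.091)^(1/0.59) ≈ 45.0996.

k_gold ≈ 45.0996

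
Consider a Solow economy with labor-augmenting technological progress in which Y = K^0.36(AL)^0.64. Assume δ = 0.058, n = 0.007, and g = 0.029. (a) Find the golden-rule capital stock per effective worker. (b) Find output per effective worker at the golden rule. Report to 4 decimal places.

Break-even investment rate: n + g + δ = 0.007 + 0.029 + 0.058 = 0.094.
At the golden rule the marginal product of capital equals n+g+δ: 0.36·k^(0.36−1) = 0.094. Solving, k_gold = (0.36/0.094)^(1/0.64) ≈ 8.1510.
y_gold = 8.1510^0.36 ≈ 2.1283.

(a) k_gold ≈ 8.1510; (b) y_gold ≈ 2.1283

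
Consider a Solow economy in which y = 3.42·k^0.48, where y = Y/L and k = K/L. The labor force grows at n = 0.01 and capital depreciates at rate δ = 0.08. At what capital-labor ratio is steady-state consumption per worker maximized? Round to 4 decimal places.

k_gold ≈ 266.1018

The effective depreciation rate is n + δ = 0.01 + 0.08 = 0.09.
Setting f'(k) = n+δ gives 0.48·3.42·k^(0.48−1) = 0.09, hence k_gold = (0.48·3.42/0.09)^(1/0.52) ≈ 266.1018.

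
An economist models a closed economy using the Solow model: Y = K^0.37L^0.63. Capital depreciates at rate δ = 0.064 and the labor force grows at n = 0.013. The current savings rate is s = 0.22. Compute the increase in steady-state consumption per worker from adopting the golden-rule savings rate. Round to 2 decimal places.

The effective depreciation rate is n + δ = 0.013 + 0.064 = 0.077.
Current steady state (s = 0.22): k* = (0.22/0.077)^(1/0.63) ≈ 5.2930, y* = 5.2930^0.37 ≈ 1.8525, c* = (1−0.22)·1.8525 ≈ 1.4450.
Setting f'(k) = n+δ gives 0.37·k^(0.37−1) = 0.077, hence k_gold = (0.37/0.077)^(1/0.63) ≈ 12.0804.
y_gold = 12.0804^0.37 ≈ 2.5140, c_gold = y_gold − 0.077·k_gold ≈ 1.5838.
Gain: Δc = 1.5838 − 1.4450 ≈ 0.1388.

Δc ≈ 0.14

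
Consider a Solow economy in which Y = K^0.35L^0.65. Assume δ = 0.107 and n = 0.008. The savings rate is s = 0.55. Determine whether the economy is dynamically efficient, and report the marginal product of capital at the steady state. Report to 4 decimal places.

dynamically inefficient; MPK ≈ 0.0732

The effective depreciation rate is n + δ = 0.008 + 0.107 = 0.115.
Steady-state k*: s·k^0.35 = 0.115·k gives k* = (0.55/0.115)^(1/0.65) ≈ 11.1081.
MPK = 0.35·11.1081^(-0.65) ≈ 0.0732.
MPK < n+δ = 0.115, so the economy is dynamically inefficient (over-saving).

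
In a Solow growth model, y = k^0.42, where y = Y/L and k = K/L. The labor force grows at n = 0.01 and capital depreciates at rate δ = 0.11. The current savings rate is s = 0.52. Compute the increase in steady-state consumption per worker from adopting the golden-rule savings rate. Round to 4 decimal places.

n + δ = 0.01 + 0.11 = 0.12.
Current steady state (s = 0.52): k* = (0.52/0.12)^(1/0.58) ≈ 12.5305, y* = 12.5305^0.42 ≈ 2.8917, c* = (1−0.52)·2.8917 ≈ 1.3880.
Golden rule sets MPK = n+δ: 0.42·k^(0.42−1) = 0.12, so k_gold = (0.42/0.12)^(1/0.58) ≈ 8.6706.
y_gold = 8.6706^0.42 ≈ 2.4773, c_gold = y_gold − 0.12·k_gold ≈ 1.4368.
Gain: Δc = 1.4368 − 1.3880 ≈ 0.0488.

Δc ≈ 0.0488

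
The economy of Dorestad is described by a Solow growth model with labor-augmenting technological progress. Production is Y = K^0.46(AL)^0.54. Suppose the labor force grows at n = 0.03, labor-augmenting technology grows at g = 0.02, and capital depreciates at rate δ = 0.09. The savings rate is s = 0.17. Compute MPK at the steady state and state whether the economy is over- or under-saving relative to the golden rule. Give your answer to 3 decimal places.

under-saving; MPK ≈ 0.379

The effective depreciation rate is n + g + δ = 0.03 + 0.02 + 0.09 = 0.14.
Steady-state k*: s·k^0.46 = 0.14·k gives k* = (0.17/0.14)^(1/0.54) ≈ 1.4327.
MPK = 0.46·1.4327^(-0.54) ≈ 0.3788.
MPK > n+g+δ = 0.14, so the economy is dynamically efficient (under-saving).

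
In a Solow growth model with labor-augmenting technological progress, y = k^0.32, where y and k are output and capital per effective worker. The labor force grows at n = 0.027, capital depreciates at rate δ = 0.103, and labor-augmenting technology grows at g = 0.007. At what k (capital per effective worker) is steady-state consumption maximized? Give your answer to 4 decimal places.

n + g + δ = 0.027 + 0.007 + 0.103 = 0.137.
Maximizing c = f(k) − (n+g+δ)·k gives f'(k) = n+g+δ, i.e. 0.32·k^(0.32−1) = 0.137, so k_gold = (0.32/0.137)^(1/0.68) ≈ 3.4818.

k_gold ≈ 3.4818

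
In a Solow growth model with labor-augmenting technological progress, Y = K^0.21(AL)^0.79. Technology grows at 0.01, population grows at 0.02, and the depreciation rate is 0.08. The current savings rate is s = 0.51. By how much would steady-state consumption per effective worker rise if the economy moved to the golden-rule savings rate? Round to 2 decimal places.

n + g + δ = 0.02 + 0.01 + 0.08 = 0.11.
Current steady state (s = 0.51): k* = (0.51/0.11)^(1/0.79) ≈ 6.9705, y* = 6.9705^0.21 ≈ 1.5034, c* = (1−0.51)·1.5034 ≈ 0.7367.
At the golden rule the marginal product of capital equals n+g+δ: 0.21·k^(0.21−1) = 0.11. Solving, k_gold = (0.21/0.11)^(1/0.79) ≈ 2.2671.
y_gold = 2.2671^0.21 ≈ 1.1875, c_gold = y_gold − 0.11·k_gold ≈ 0.9382.
Gain: Δc = 0.9382 − 0.7367 ≈ 0.2015.

Δc ≈ 0.20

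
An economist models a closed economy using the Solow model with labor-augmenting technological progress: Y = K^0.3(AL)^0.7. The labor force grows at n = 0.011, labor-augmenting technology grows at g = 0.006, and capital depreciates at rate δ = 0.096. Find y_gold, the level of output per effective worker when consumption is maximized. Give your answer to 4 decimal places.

y_gold ≈ 1.5196

The effective depreciation rate is n + g + δ = 0.011 + 0.006 + 0.096 = 0.113.
Setting f'(k) = n+g+δ gives 0.3·k^(0.3−1) = 0.113, hence k_gold = (0.3/0.113)^(1/0.7) ≈ 4.0344.
Output: y_gold = k_gold^0.3 = 4.0344^0.3 ≈ 1.5196.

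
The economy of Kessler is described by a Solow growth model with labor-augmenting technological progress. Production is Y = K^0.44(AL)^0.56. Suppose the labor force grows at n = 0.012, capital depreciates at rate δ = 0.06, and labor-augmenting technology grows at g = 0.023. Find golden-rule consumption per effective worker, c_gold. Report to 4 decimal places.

c_gold ≈ 1.8675

The effective depreciation rate is n + g + δ = 0.012 + 0.023 + 0.06 = 0.095.
Maximizing c = f(k) − (n+g+δ)·k gives f'(k) = n+g+δ, i.e. 0.44·k^(0.44−1) = 0.095, so k_gold = (0.44/0.095)^(1/0.56) ≈ 15.4455.
y_gold = 15.4455^0.44 ≈ 3.3348.
c_gold = y_gold − (n+g+δ)·k_gold = 3.3348 − 0.095·15.4455 ≈ 1.8675.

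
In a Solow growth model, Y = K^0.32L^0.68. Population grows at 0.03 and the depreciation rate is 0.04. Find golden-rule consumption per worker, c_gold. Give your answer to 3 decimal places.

c_gold ≈ 1.390

The effective depreciation rate is n + δ = 0.03 + 0.04 = 0.07.
Maximizing c = f(k) − (n+δ)·k gives f'(k) = n+δ, i.e. 0.32·k^(0.32−1) = 0.07, so k_gold = (0.32/0.07)^(1/0.68) ≈ 9.3468.
y_gold = 9.3468^0.32 ≈ 2.0446.
c_gold = y_gold − (n+δ)·k_gold = 2.0446 − 0.07·9.3468 ≈ 1.3903.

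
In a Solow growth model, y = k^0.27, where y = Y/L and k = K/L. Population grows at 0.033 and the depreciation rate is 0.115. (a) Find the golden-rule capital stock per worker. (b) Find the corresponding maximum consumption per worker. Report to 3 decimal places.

n + δ = 0.033 + 0.115 = 0.148.
At the golden rule the marginal product of capital equals n+δ: 0.27·k^(0.27−1) = 0.148. Solving, k_gold = (0.27/0.148)^(1/0.73) ≈ 2.2786.
y_gold = 2.2786^0.27 ≈ 1.2490; c_gold = y_gold − 0.148·k_gold ≈ 0.9118.

(a) k_gold ≈ 2.279; (b) c_gold ≈ 0.912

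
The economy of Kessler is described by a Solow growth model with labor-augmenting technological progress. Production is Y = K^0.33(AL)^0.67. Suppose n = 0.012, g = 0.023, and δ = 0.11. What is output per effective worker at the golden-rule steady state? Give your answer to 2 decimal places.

n + g + δ = 0.012 + 0.023 + 0.11 = 0.145.
Golden rule sets MPK = n+g+δ: 0.33·k^(0.33−1) = 0.145, so k_gold = (0.33/0.145)^(1/0.67) ≈ 3.4124.
Output: y_gold = k_gold^0.33 = 3.4124^0.33 ≈ 1.4994.

y_gold ≈ 1.50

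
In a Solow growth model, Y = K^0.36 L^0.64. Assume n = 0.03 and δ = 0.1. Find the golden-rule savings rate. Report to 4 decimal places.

s_gold = 0.3600

Capital per worker breaks even when investment replaces (n + δ)·k; here n + δ = 0.13.
At the golden rule MPK = n+δ, and in any Cobb-Douglas steady state s = (n+δ)·k/y = MPK·k/y = capital's share 0.36.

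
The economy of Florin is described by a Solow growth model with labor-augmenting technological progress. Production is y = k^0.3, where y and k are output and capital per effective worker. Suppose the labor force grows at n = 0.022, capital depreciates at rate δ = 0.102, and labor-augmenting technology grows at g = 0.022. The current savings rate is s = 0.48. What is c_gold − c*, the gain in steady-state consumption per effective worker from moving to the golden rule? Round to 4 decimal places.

Δc ≈ 0.0871

The effective depreciation rate is n + g + δ = 0.022 + 0.022 + 0.102 = 0.146.
Current steady state (s = 0.48): k* = (0.48/0.146)^(1/0.7) ≈ 5.4754, y* = 5.4754^0.3 ≈ 1.6654, c* = (1−0.48)·1.6654 ≈ 0.8660.
Golden rule sets MPK = n+g+δ: 0.3·k^(0.3−1) = 0.146, so k_gold = (0.3/0.146)^(1/0.7) ≈ 2.7978.
y_gold = 2.7978^0.3 ≈ 1.3616, c_gold = y_gold − 0.146·k_gold ≈ 0.9531.
Gain: Δc = 0.9531 − 0.8660 ≈ 0.0871.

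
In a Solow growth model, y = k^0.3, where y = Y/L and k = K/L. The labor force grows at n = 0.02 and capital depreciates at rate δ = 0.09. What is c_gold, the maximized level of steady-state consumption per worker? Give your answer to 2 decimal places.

n + δ = 0.02 + 0.09 = 0.11.
Golden rule sets MPK = n+δ: 0.3·k^(0.3−1) = 0.11, so k_gold = (0.3/0.11)^(1/0.7) ≈ 4.1925.
y_gold = 4.1925^0.3 ≈ 1.5372.
c_gold = y_gold − (n+δ)·k_gold = 1.5372 − 0.11·4.1925 ≈ 1.0761.

c_gold ≈ 1.08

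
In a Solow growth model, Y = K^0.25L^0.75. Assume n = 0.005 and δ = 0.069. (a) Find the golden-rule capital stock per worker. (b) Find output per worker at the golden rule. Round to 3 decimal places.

The effective depreciation rate is n + δ = 0.005 + 0.069 = 0.074.
Setting f'(k) = n+δ gives 0.25·k^(0.25−1) = 0.074, hence k_gold = (0.25/0.074)^(1/0.75) ≈ 5.0693.
y_gold = 5.0693^0.25 ≈ 1.5005.

(a) k_gold ≈ 5.069; (b) y_gold ≈ 1.501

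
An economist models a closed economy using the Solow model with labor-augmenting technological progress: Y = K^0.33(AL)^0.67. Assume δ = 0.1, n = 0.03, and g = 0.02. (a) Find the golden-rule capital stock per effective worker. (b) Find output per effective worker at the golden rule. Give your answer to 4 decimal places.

(a) k_gold ≈ 3.2440; (b) y_gold ≈ 1.4745

Capital per effective worker breaks even when investment replaces (n + g + δ)·k; here n + g + δ = 0.15.
Setting f'(k) = n+g+δ gives 0.33·k^(0.33−1) = 0.15, hence k_gold = (0.33/0.15)^(1/0.67) ≈ 3.2440.
y_gold = 3.2440^0.33 ≈ 1.4745.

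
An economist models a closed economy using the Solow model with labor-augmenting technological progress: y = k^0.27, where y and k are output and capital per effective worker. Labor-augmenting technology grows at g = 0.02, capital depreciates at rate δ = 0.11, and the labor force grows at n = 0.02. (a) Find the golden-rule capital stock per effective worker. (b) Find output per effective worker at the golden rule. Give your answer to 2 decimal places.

(a) k_gold ≈ 2.24; (b) y_gold ≈ 1.24

n + g + δ = 0.02 + 0.02 + 0.11 = 0.15.
Setting f'(k) = n+g+δ gives 0.27·k^(0.27−1) = 0.15, hence k_gold = (0.27/0.15)^(1/0.73) ≈ 2.2371.
y_gold = 2.2371^0.27 ≈ 1.2428.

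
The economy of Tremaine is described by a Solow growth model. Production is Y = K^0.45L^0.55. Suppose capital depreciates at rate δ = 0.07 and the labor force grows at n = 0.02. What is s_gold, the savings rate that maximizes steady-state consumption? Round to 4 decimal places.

s_gold = 0.4500

Break-even investment rate: n + δ = 0.02 + 0.07 = 0.09.
At the golden rule MPK = n+δ, and in any Cobb-Douglas steady state s = (n+δ)·k/y = MPK·k/y = capital's share 0.45.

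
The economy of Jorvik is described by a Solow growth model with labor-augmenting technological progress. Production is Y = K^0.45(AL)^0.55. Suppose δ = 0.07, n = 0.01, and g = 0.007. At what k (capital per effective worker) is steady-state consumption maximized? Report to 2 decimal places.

k_gold ≈ 19.84

The effective depreciation rate is n + g + δ = 0.01 + 0.007 + 0.07 = 0.087.
Setting f'(k) = n+g+δ gives 0.45·k^(0.45−1) = 0.087, hence k_gold = (0.45/0.087)^(1/0.55) ≈ 19.8438.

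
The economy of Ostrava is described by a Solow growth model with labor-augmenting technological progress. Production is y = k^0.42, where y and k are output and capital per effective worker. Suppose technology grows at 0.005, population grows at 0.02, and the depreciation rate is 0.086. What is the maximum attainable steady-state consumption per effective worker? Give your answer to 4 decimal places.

The effective depreciation rate is n + g + δ = 0.02 + 0.005 + 0.086 = 0.111.
Maximizing c = f(k) − (n+g+δ)·k gives f'(k) = n+g+δ, i.e. 0.42·k^(0.42−1) = 0.111, so k_gold = (0.42/0.111)^(1/0.58) ≈ 9.9180.
y_gold = 9.9180^0.42 ≈ 2.6212.
c_gold = y_gold − (n+g+δ)·k_gold = 2.6212 − 0.111·9.9180 ≈ 1.5203.

c_gold ≈ 1.5203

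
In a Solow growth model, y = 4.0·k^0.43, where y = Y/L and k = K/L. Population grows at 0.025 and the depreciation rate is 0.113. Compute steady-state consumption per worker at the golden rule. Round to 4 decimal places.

c_gold ≈ 15.2925

Capital per worker breaks even when investment replaces (n + δ)·k; here n + δ = 0.138.
Setting f'(k) = n+δ gives 0.43·4.0·k^(0.43−1) = 0.138, hence k_gold = (0.43·4.0/0.138)^(1/0.57) ≈ 83.5972.
y_gold = 4.0·83.5972^0.43 ≈ 26.8289.
c_gold = y_gold − (n+δ)·k_gold = 26.8289 − 0.138·83.5972 ≈ 15.2925.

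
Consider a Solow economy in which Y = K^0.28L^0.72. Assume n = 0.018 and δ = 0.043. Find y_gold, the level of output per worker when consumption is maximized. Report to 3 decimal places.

Break-even investment rate: n + δ = 0.018 + 0.043 = 0.061.
At the golden rule the marginal product of capital equals n+δ: 0.28·k^(0.28−1) = 0.061. Solving, k_gold = (0.28/0.061)^(1/0.72) ≈ 8.3024.
Output: y_gold = k_gold^0.28 = 8.3024^0.28 ≈ 1.8087.

y_gold ≈ 1.809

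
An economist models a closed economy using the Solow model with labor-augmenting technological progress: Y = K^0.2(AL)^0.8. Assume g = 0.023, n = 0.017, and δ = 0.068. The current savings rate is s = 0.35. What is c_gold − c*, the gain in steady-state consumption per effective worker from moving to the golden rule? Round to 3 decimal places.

Δc ≈ 0.061

Capital per effective worker breaks even when investment replaces (n + g + δ)·k; here n + g + δ = 0.108.
Current steady state (s = 0.35): k* = (0.35/0.108)^(1/0.8) ≈ 4.3482, y* = 4.3482^0.2 ≈ 1.3417, c* = (1−0.35)·1.3417 ≈ 0.8721.
Golden rule sets MPK = n+g+δ: 0.2·k^(0.2−1) = 0.108, so k_gold = (0.2/0.108)^(1/0.8) ≈ 2.1603.
y_gold = 2.1603^0.2 ≈ 1.1665, c_gold = y_gold − 0.108·k_gold ≈ 0.9332.
Gain: Δc = 0.9332 − 0.8721 ≈ 0.0611.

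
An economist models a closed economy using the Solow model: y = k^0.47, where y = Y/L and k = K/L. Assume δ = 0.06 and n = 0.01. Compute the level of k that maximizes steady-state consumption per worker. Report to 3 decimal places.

k_gold ≈ 36.339

The effective depreciation rate is n + δ = 0.01 + 0.06 = 0.07.
At the golden rule the marginal product of capital equals n+δ: 0.47·k^(0.47−1) = 0.07. Solving, k_gold = (0.47/0.07)^(1/0.53) ≈ 36.3393.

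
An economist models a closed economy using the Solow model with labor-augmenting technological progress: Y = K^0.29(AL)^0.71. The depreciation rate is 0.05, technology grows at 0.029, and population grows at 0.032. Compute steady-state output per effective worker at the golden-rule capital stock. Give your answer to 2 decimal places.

y_gold ≈ 1.48

Capital per effective worker breaks even when investment replaces (n + g + δ)·k; here n + g + δ = 0.111.
At the golden rule the marginal product of capital equals n+g+δ: 0.29·k^(0.29−1) = 0.111. Solving, k_gold = (0.29/0.111)^(1/0.71) ≈ 3.8675.
Output: y_gold = k_gold^0.29 = 3.8675^0.29 ≈ 1.4803.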